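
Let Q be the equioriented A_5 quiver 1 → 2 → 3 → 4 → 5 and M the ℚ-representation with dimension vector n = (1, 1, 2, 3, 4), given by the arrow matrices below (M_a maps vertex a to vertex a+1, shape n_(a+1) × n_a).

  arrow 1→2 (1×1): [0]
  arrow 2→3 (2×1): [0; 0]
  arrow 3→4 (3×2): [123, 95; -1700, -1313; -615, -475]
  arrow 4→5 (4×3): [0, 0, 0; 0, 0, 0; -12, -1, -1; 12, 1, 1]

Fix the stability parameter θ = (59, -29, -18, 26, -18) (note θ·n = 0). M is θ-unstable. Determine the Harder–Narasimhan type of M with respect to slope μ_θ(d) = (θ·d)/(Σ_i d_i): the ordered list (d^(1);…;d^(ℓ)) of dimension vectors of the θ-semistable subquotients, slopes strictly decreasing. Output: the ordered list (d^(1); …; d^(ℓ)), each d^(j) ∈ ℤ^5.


Interval decomposition of M: I[1,1], I[2,2], I[3,4], I[3,5], I[4,4], I[5,5]^3.
HN type (ℓ=5): μ^(1)=59; μ^(2)=26; μ^(3)=4; μ^(4)=-18; μ^(5)=-29

((1, 0, 0, 0, 0); (0, 0, 0, 2, 0); (0, 0, 0, 1, 1); (0, 0, 2, 0, 3); (0, 1, 0, 0, 0))


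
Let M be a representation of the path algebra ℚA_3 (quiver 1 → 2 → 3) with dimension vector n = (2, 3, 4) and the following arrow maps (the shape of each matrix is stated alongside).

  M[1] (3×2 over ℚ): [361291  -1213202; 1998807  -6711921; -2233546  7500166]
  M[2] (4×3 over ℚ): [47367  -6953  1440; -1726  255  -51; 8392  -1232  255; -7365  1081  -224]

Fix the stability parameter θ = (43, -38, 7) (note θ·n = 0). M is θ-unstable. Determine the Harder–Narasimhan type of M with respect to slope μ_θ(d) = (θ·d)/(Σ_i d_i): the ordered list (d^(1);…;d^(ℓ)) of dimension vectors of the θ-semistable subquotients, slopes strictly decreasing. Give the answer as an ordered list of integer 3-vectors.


Via rank(M_{q-1}∘⋯∘M_p): M ≅ I[1,3]^2, I[2,3], I[3,3].
μ_θ-semistable layers: μ^(1)=7; μ^(2)=5/2; μ^(3)=-38

((0, 0, 4); (2, 2, 0); (0, 1, 0))


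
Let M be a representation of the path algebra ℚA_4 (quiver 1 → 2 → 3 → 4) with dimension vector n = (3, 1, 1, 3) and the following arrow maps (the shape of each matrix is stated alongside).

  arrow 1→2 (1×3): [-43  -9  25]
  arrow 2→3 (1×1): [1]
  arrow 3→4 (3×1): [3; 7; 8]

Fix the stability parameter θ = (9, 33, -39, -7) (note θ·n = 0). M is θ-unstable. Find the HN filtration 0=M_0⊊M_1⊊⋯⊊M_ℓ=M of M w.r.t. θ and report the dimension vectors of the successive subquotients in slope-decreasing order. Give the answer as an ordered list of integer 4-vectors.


Barcode: M ≅ I[1,1]^2, I[1,4], I[4,4]^2. HN layers by μ_θ (3 steps, strictly decreasing):
  μ^(1)=9; μ^(2)=-1; μ^(3)=-7

((2, 0, 0, 0); (1, 1, 1, 1); (0, 0, 0, 2))


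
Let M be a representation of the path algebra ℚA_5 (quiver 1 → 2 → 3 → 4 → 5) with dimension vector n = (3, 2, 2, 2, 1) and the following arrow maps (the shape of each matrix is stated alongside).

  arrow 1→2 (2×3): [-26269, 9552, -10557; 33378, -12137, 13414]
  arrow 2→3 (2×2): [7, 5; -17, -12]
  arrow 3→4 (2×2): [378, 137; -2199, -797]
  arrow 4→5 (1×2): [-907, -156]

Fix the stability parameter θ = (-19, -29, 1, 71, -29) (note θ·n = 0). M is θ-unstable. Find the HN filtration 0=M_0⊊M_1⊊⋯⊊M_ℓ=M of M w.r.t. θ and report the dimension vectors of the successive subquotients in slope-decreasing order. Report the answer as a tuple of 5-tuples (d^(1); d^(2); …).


Interval decomposition of M: I[1,1], I[1,4], I[1,5].
HN type (ℓ=5): μ^(1)=71; μ^(2)=21; μ^(3)=1; μ^(4)=-19; μ^(5)=-24

((0, 0, 0, 1, 0); (0, 0, 0, 1, 1); (0, 0, 2, 0, 0); (1, 0, 0, 0, 0); (2, 2, 0, 0, 0))


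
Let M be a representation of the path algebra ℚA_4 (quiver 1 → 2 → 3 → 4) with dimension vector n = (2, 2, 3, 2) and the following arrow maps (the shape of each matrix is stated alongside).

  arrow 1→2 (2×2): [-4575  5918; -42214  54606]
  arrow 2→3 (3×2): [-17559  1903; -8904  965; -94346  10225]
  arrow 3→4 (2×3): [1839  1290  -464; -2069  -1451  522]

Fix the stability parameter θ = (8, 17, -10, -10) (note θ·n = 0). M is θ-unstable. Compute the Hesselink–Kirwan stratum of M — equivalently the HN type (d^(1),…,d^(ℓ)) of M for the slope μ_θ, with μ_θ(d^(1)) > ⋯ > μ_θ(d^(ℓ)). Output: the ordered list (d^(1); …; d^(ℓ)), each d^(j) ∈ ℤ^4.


Via rank(M_{q-1}∘⋯∘M_p): M ≅ I[1,4]^2, I[3,3].
μ_θ-semistable layers: μ^(1)=5/4; μ^(2)=-10

((2, 2, 2, 2); (0, 0, 1, 0))


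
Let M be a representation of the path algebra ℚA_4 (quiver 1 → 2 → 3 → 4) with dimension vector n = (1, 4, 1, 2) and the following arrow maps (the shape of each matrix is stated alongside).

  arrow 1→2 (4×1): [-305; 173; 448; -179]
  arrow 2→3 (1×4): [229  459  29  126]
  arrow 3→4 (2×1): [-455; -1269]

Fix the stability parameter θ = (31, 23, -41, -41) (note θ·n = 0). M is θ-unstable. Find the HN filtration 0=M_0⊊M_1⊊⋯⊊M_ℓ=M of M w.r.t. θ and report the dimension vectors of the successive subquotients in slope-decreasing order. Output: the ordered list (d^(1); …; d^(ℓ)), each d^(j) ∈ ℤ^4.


Barcode: M ≅ I[1,2], I[2,2]^2, I[2,4], I[4,4]. HN layers by μ_θ (4 steps, strictly decreasing):
  μ^(1)=27; μ^(2)=23; μ^(3)=-59/3; μ^(4)=-41

((1, 1, 0, 0); (0, 2, 0, 0); (0, 1, 1, 1); (0, 0, 0, 1))


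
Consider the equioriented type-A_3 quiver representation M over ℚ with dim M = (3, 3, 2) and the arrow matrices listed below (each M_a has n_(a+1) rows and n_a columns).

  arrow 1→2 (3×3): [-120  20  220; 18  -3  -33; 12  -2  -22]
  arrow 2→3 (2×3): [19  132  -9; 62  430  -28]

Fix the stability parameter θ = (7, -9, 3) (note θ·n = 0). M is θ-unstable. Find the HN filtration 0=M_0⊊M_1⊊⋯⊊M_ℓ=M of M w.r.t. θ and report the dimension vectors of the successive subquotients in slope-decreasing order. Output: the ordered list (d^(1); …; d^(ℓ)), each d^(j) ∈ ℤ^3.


Via rank(M_{q-1}∘⋯∘M_p): M ≅ I[1,1]^2, I[1,3], I[2,2], I[2,3].
μ_θ-semistable layers: μ^(1)=7; μ^(2)=3; μ^(3)=-1; μ^(4)=-9

((2, 0, 0); (0, 0, 2); (1, 1, 0); (0, 2, 0))


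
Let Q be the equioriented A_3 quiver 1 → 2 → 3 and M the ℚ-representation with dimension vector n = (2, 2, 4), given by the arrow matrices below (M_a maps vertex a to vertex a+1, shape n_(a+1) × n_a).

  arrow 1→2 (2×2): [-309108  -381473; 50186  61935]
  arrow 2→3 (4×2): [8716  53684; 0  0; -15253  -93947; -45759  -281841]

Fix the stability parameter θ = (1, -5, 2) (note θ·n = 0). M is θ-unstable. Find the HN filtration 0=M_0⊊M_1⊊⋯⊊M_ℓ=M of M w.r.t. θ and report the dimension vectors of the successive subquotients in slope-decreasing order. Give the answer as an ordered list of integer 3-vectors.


Interval decomposition of M: I[1,2], I[1,3], I[3,3]^3.
HN type (ℓ=2): μ^(1)=2; μ^(2)=-2

((0, 0, 4); (2, 2, 0))


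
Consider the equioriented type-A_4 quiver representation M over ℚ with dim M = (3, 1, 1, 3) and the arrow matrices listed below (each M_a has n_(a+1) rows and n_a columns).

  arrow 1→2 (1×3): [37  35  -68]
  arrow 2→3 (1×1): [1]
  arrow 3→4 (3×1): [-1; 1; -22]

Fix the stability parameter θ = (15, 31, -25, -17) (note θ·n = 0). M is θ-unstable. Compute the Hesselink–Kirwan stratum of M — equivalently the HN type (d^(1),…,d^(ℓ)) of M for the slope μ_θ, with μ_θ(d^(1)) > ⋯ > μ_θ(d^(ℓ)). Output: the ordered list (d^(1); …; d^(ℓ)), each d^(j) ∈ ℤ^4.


Interval decomposition of M: I[1,1]^2, I[1,4], I[4,4]^2.
HN type (ℓ=3): μ^(1)=15; μ^(2)=1; μ^(3)=-17

((2, 0, 0, 0); (1, 1, 1, 1); (0, 0, 0, 2))


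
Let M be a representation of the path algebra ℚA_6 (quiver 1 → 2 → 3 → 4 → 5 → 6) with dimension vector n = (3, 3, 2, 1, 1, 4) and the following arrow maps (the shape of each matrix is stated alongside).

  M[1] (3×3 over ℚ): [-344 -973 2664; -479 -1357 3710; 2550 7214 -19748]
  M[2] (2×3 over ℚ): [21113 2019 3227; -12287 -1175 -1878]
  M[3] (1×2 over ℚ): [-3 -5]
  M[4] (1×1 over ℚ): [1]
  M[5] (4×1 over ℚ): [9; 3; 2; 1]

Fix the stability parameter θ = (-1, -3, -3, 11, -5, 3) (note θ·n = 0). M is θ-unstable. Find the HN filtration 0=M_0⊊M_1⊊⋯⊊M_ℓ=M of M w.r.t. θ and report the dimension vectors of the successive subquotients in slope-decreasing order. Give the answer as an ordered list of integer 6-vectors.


Barcode: M ≅ I[1,2], I[1,3], I[1,6], I[6,6]^3. HN layers by μ_θ (3 steps, strictly decreasing):
  μ^(1)=3; μ^(2)=-2; μ^(3)=-7/3

((0, 0, 0, 1, 1, 4); (1, 1, 0, 0, 0, 0); (2, 2, 2, 0, 0, 0))


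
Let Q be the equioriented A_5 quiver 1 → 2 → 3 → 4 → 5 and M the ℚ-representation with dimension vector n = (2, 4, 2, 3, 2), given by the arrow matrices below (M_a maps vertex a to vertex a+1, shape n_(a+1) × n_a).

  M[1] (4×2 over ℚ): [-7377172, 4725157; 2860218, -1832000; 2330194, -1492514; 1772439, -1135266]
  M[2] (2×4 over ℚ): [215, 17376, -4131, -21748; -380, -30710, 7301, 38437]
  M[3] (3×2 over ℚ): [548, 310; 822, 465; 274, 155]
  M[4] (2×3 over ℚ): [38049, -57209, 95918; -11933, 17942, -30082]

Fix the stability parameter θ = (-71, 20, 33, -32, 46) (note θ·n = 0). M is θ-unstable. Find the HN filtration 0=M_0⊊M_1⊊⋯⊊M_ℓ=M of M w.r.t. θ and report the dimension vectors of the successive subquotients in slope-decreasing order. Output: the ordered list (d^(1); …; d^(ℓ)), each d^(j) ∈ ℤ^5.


Interval decomposition of M: I[1,3], I[1,5], I[2,2]^2, I[4,4], I[4,5].
HN type (ℓ=6): μ^(1)=46; μ^(2)=33; μ^(3)=20; μ^(4)=7; μ^(5)=-32; μ^(6)=-71

((0, 0, 0, 0, 2); (0, 0, 1, 0, 0); (0, 3, 0, 0, 0); (0, 1, 1, 1, 0); (0, 0, 0, 2, 0); (2, 0, 0, 0, 0))


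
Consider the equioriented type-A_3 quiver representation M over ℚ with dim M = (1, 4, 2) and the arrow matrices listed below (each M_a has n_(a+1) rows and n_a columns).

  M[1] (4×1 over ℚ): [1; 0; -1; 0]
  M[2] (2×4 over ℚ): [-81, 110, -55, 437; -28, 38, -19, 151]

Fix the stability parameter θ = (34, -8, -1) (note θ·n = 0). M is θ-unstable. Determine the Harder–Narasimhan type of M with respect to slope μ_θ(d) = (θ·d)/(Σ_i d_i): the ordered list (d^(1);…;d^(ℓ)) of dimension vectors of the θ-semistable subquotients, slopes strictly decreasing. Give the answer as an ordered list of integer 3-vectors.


Interval decomposition of M: I[1,3], I[2,2]^2, I[2,3].
HN type (ℓ=3): μ^(1)=25/3; μ^(2)=-1; μ^(3)=-8

((1, 1, 1); (0, 0, 1); (0, 3, 0))


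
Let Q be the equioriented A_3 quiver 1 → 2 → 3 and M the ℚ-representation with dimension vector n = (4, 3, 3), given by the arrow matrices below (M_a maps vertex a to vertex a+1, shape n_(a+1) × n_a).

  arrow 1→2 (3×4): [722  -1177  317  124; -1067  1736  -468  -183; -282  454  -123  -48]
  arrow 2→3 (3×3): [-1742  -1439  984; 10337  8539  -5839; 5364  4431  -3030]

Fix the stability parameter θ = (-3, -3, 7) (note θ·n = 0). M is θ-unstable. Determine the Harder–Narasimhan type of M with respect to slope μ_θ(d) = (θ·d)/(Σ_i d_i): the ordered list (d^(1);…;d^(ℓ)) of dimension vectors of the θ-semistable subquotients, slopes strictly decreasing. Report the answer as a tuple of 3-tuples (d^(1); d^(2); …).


Interval decomposition of M: I[1,1], I[1,2], I[1,3]^2, I[3,3].
HN type (ℓ=2): μ^(1)=7; μ^(2)=-3

((0, 0, 3); (4, 3, 0))


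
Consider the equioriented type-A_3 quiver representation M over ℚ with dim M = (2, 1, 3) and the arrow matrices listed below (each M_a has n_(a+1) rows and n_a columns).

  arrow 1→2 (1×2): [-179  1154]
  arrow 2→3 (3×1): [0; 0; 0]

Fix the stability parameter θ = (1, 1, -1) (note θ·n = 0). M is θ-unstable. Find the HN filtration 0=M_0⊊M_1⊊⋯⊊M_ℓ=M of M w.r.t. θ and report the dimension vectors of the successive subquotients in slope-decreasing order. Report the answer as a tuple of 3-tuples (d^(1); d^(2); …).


Via rank(M_{q-1}∘⋯∘M_p): M ≅ I[1,1], I[1,2], I[3,3]^3.
μ_θ-semistable layers: μ^(1)=1; μ^(2)=-1

((2, 1, 0); (0, 0, 3))


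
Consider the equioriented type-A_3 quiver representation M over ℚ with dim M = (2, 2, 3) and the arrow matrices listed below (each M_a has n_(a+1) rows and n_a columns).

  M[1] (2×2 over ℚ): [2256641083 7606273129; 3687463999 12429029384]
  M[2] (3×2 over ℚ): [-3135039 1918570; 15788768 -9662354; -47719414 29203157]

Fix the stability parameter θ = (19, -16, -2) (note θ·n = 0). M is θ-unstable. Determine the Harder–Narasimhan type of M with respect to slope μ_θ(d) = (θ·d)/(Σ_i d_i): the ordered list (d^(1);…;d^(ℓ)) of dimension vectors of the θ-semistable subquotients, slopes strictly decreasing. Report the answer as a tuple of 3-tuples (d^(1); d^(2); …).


Via rank(M_{q-1}∘⋯∘M_p): M ≅ I[1,3]^2, I[3,3].
μ_θ-semistable layers: μ^(1)=1/3; μ^(2)=-2

((2, 2, 2); (0, 0, 1))


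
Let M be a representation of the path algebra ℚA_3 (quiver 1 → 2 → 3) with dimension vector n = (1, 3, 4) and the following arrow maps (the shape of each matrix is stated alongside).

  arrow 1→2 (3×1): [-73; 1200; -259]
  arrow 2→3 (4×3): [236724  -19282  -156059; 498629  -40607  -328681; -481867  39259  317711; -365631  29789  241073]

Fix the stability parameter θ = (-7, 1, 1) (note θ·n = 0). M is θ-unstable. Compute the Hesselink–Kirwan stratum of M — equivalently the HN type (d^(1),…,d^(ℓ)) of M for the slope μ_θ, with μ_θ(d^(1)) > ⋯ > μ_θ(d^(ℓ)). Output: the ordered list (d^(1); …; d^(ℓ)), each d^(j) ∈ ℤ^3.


Interval decomposition of M: I[1,3], I[2,3]^2, I[3,3].
HN type (ℓ=2): μ^(1)=1; μ^(2)=-7

((0, 3, 4); (1, 0, 0))


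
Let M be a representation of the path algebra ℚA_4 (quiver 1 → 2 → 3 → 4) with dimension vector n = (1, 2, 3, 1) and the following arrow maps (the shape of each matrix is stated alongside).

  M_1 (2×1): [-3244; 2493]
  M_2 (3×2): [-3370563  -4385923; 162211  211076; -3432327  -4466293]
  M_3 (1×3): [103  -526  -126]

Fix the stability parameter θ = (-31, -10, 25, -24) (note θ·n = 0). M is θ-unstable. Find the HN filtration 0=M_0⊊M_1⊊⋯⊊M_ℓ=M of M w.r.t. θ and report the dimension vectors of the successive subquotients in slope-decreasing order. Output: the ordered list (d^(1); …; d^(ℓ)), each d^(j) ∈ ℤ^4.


Via rank(M_{q-1}∘⋯∘M_p): M ≅ I[1,4], I[2,3], I[3,3].
μ_θ-semistable layers: μ^(1)=25; μ^(2)=1/2; μ^(3)=-10; μ^(4)=-31

((0, 0, 2, 0); (0, 0, 1, 1); (0, 2, 0, 0); (1, 0, 0, 0))


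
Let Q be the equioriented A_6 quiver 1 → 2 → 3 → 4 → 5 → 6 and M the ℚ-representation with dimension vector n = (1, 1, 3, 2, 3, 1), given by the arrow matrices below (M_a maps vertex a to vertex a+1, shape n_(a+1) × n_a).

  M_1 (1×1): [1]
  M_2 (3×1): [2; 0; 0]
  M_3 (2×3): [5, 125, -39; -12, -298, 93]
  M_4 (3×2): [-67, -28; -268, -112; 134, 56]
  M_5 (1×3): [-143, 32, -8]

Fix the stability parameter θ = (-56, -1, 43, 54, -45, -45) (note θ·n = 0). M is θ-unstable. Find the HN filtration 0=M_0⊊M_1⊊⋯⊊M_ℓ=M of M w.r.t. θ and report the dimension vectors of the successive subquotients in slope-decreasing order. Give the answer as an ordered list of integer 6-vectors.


Barcode: M ≅ I[1,6], I[3,3], I[3,4], I[5,5]^2. HN layers by μ_θ (6 steps, strictly decreasing):
  μ^(1)=54; μ^(2)=43; μ^(3)=7/4; μ^(4)=-1; μ^(5)=-45; μ^(6)=-56

((0, 0, 0, 1, 0, 0); (0, 0, 2, 0, 0, 0); (0, 0, 1, 1, 1, 1); (0, 1, 0, 0, 0, 0); (0, 0, 0, 0, 2, 0); (1, 0, 0, 0, 0, 0))


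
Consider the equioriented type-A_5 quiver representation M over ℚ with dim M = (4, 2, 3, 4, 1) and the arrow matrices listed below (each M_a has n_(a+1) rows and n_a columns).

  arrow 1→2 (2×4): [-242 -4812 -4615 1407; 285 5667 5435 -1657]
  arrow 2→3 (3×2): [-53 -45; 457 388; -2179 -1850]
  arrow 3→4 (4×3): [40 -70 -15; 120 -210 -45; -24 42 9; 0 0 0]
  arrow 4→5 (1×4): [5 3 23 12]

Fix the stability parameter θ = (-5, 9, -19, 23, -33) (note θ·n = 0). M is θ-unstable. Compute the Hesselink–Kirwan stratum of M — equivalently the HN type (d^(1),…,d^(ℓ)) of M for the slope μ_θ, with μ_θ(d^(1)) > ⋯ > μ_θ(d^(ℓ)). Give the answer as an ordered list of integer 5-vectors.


Interval decomposition of M: I[1,1]^2, I[1,3], I[1,5], I[3,3], I[4,4]^3.
HN type (ℓ=3): μ^(1)=23; μ^(2)=-5; μ^(3)=-19

((0, 0, 0, 3, 0); (4, 2, 2, 1, 1); (0, 0, 1, 0, 0))


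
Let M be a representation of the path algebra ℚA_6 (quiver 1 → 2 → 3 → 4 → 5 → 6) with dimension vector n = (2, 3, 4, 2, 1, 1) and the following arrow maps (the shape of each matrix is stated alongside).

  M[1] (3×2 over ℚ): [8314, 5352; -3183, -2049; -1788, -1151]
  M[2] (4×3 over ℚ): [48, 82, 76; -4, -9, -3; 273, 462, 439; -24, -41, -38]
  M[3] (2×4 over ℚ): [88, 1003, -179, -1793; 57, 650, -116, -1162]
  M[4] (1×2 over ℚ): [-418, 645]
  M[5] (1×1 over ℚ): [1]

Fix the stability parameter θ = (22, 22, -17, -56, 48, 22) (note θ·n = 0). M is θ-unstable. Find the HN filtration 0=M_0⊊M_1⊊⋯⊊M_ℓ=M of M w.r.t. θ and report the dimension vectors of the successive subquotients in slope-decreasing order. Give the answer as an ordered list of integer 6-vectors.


Barcode: M ≅ I[1,3], I[1,6], I[2,4], I[3,3]. HN layers by μ_θ (4 steps, strictly decreasing):
  μ^(1)=35; μ^(2)=9; μ^(3)=-29/4; μ^(4)=-17

((0, 0, 0, 0, 1, 1); (1, 1, 1, 0, 0, 0); (1, 1, 1, 1, 0, 0); (0, 1, 2, 1, 0, 0))


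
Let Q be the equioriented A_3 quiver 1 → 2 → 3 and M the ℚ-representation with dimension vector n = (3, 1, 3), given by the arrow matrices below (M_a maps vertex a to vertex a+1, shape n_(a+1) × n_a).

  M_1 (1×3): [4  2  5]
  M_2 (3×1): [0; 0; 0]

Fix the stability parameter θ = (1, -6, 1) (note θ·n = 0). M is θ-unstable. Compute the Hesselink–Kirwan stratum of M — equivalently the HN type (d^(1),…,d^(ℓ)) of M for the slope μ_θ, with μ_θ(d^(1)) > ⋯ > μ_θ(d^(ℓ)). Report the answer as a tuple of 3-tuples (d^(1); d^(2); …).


Via rank(M_{q-1}∘⋯∘M_p): M ≅ I[1,1]^2, I[1,2], I[3,3]^3.
μ_θ-semistable layers: μ^(1)=1; μ^(2)=-5/2

((2, 0, 3); (1, 1, 0))


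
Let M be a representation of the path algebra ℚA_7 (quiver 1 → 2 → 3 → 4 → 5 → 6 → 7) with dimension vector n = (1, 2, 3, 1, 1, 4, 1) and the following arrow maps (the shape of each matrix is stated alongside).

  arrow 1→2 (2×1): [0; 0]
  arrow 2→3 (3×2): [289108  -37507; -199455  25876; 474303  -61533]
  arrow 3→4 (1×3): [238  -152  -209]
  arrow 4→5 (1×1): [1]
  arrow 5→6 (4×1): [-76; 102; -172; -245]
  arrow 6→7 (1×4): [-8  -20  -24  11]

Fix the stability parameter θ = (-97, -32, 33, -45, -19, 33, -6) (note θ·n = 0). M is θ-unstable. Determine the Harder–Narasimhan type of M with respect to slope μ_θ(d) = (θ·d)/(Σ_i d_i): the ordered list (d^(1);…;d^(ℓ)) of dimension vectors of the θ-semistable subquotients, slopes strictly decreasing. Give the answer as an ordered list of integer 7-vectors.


Barcode: M ≅ I[1,1], I[2,3], I[2,7], I[3,3], I[6,6]^3. HN layers by μ_θ (5 steps, strictly decreasing):
  μ^(1)=33; μ^(2)=27/2; μ^(3)=-31/3; μ^(4)=-32; μ^(5)=-97

((0, 0, 2, 0, 0, 3, 0); (0, 0, 0, 0, 0, 1, 1); (0, 0, 1, 1, 1, 0, 0); (0, 2, 0, 0, 0, 0, 0); (1, 0, 0, 0, 0, 0, 0))


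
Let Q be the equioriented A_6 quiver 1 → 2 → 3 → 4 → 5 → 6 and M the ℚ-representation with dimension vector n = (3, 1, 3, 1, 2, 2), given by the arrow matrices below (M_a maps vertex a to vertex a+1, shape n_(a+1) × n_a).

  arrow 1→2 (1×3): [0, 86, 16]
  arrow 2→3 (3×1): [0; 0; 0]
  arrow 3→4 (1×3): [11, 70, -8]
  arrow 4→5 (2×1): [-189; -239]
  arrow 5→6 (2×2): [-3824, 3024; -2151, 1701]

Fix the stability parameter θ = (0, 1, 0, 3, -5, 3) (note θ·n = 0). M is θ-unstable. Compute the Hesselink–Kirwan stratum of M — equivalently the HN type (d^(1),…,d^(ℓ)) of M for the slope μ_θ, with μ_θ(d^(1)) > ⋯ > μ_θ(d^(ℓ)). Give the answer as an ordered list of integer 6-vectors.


Barcode: M ≅ I[1,1]^2, I[1,2], I[3,3]^2, I[3,5], I[5,6], I[6,6]. HN layers by μ_θ (5 steps, strictly decreasing):
  μ^(1)=3; μ^(2)=1; μ^(3)=0; μ^(4)=-2/3; μ^(5)=-5

((0, 0, 0, 0, 0, 2); (0, 1, 0, 0, 0, 0); (3, 0, 2, 0, 0, 0); (0, 0, 1, 1, 1, 0); (0, 0, 0, 0, 1, 0))


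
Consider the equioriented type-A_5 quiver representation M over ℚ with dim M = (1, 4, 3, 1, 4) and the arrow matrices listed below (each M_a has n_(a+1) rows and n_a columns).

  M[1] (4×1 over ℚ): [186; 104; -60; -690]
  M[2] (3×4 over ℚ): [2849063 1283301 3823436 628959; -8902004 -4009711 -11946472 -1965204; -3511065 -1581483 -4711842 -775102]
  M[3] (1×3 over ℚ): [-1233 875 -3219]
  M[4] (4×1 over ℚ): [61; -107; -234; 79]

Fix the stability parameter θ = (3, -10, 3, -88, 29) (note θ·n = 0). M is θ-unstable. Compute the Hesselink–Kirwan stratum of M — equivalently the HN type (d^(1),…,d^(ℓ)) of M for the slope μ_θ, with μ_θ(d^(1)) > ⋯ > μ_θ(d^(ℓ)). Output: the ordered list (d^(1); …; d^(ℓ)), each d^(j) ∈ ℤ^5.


Interval decomposition of M: I[1,5], I[2,2], I[2,3]^2, I[5,5]^3.
HN type (ℓ=4): μ^(1)=29; μ^(2)=3; μ^(3)=-10; μ^(4)=-23

((0, 0, 0, 0, 4); (0, 0, 2, 0, 0); (0, 3, 0, 0, 0); (1, 1, 1, 1, 0))


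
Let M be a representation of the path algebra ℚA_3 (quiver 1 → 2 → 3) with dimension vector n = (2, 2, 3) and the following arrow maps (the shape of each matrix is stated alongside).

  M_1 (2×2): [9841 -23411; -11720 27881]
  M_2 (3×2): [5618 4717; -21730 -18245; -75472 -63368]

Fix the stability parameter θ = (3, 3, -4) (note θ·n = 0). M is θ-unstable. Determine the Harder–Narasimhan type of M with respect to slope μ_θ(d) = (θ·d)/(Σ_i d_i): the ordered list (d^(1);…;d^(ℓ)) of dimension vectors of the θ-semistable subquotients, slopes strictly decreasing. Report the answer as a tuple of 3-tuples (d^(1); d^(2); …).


Barcode: M ≅ I[1,2], I[1,3], I[3,3]^2. HN layers by μ_θ (3 steps, strictly decreasing):
  μ^(1)=3; μ^(2)=2/3; μ^(3)=-4

((1, 1, 0); (1, 1, 1); (0, 0, 2))


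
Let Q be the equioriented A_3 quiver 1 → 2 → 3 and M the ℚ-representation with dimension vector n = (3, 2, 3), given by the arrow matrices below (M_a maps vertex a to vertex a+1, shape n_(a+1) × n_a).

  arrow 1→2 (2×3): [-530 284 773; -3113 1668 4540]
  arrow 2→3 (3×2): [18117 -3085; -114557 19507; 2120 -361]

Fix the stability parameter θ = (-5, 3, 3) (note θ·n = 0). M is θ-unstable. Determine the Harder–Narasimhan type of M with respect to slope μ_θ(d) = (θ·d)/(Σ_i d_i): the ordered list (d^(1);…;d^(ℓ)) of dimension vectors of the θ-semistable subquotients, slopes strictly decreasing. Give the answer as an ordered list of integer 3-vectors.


Via rank(M_{q-1}∘⋯∘M_p): M ≅ I[1,1], I[1,3]^2, I[3,3].
μ_θ-semistable layers: μ^(1)=3; μ^(2)=-5

((0, 2, 3); (3, 0, 0))


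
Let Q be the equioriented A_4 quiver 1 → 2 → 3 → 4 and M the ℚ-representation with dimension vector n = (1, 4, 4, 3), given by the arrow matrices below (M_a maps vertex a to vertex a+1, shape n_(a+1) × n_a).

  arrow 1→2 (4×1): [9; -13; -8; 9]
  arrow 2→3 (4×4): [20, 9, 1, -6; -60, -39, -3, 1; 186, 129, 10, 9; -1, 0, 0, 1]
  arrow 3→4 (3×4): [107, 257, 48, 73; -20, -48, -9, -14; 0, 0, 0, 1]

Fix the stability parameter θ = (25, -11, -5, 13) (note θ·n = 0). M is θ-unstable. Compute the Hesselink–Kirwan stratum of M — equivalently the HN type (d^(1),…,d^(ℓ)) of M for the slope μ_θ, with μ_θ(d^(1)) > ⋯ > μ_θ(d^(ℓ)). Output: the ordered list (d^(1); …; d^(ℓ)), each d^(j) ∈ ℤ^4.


Via rank(M_{q-1}∘⋯∘M_p): M ≅ I[1,4], I[2,3], I[2,4]^2.
μ_θ-semistable layers: μ^(1)=13; μ^(2)=3; μ^(3)=-5; μ^(4)=-11

((0, 0, 0, 3); (1, 1, 1, 0); (0, 0, 3, 0); (0, 3, 0, 0))


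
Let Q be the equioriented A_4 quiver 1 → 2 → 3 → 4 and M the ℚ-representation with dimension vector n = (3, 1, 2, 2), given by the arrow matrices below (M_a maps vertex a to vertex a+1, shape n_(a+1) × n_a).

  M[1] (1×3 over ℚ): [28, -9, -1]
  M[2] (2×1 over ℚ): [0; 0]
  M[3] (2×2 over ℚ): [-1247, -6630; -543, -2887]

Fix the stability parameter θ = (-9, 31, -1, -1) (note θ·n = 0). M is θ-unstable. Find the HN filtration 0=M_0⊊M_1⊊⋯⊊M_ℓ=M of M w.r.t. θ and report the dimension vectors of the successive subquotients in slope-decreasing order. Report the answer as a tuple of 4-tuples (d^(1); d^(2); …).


Interval decomposition of M: I[1,1]^2, I[1,2], I[3,4]^2.
HN type (ℓ=3): μ^(1)=31; μ^(2)=-1; μ^(3)=-9

((0, 1, 0, 0); (0, 0, 2, 2); (3, 0, 0, 0))


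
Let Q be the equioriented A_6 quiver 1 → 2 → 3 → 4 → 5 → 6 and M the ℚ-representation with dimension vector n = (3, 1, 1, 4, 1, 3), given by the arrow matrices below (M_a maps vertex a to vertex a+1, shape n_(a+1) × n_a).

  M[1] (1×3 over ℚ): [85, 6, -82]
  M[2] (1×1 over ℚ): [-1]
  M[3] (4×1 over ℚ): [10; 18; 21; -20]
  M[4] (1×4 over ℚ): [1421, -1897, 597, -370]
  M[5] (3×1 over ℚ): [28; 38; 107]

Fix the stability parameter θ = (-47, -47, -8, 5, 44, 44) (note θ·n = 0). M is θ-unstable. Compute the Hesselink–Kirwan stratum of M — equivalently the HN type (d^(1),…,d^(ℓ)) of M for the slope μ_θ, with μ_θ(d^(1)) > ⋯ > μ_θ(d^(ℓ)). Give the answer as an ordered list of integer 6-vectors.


Barcode: M ≅ I[1,1]^2, I[1,6], I[4,4]^3, I[6,6]^2. HN layers by μ_θ (4 steps, strictly decreasing):
  μ^(1)=44; μ^(2)=5; μ^(3)=-8; μ^(4)=-47

((0, 0, 0, 0, 1, 3); (0, 0, 0, 4, 0, 0); (0, 0, 1, 0, 0, 0); (3, 1, 0, 0, 0, 0))


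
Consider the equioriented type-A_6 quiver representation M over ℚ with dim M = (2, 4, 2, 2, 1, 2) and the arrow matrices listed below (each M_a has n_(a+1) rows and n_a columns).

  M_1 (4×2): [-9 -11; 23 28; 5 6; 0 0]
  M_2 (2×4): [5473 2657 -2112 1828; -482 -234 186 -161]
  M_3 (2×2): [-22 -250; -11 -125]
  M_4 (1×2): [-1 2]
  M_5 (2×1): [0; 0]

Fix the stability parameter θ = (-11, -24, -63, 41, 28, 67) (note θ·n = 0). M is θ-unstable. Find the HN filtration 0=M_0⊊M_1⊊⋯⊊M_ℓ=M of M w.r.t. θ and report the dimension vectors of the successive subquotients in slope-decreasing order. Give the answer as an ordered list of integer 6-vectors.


Interval decomposition of M: I[1,3], I[1,4], I[2,2]^2, I[4,5], I[6,6]^2.
HN type (ℓ=5): μ^(1)=67; μ^(2)=41; μ^(3)=69/2; μ^(4)=-24; μ^(5)=-98/3

((0, 0, 0, 0, 0, 2); (0, 0, 0, 1, 0, 0); (0, 0, 0, 1, 1, 0); (0, 2, 0, 0, 0, 0); (2, 2, 2, 0, 0, 0))


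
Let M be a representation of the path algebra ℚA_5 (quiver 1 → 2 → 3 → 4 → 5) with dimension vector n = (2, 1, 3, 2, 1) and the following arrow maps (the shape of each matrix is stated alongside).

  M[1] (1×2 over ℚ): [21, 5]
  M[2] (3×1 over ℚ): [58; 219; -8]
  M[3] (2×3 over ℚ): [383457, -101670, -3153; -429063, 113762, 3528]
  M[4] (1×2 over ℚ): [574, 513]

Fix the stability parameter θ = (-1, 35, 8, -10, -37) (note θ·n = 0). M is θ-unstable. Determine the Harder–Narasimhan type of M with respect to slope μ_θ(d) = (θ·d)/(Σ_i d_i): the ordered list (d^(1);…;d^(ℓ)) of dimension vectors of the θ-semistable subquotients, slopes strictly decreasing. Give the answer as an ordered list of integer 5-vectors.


Barcode: M ≅ I[1,1], I[1,3], I[3,4], I[3,5]. HN layers by μ_θ (3 steps, strictly decreasing):
  μ^(1)=43/2; μ^(2)=-1; μ^(3)=-13

((0, 1, 1, 0, 0); (2, 0, 1, 1, 0); (0, 0, 1, 1, 1))


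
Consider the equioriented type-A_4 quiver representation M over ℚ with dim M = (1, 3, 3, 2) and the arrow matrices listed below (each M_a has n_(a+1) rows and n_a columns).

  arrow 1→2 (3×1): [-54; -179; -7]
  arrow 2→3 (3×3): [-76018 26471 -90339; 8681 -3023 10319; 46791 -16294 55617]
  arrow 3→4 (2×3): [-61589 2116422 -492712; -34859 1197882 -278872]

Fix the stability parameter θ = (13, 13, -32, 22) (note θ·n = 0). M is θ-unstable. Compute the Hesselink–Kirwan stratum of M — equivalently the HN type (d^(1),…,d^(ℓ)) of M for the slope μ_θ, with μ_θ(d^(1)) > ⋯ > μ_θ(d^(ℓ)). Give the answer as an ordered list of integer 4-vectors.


Interval decomposition of M: I[1,3], I[2,3], I[2,4], I[4,4].
HN type (ℓ=3): μ^(1)=22; μ^(2)=-2; μ^(3)=-19/2

((0, 0, 0, 2); (1, 1, 1, 0); (0, 2, 2, 0))


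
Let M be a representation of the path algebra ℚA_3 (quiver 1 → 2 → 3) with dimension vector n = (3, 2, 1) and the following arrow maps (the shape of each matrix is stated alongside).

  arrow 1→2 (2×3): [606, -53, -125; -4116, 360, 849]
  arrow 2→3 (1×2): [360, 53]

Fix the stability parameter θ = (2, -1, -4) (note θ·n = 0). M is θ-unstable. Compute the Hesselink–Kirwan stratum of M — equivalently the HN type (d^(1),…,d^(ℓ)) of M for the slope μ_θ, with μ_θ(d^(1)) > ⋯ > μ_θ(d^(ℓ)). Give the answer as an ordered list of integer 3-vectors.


Barcode: M ≅ I[1,1], I[1,2], I[1,3]. HN layers by μ_θ (3 steps, strictly decreasing):
  μ^(1)=2; μ^(2)=1/2; μ^(3)=-1

((1, 0, 0); (1, 1, 0); (1, 1, 1))


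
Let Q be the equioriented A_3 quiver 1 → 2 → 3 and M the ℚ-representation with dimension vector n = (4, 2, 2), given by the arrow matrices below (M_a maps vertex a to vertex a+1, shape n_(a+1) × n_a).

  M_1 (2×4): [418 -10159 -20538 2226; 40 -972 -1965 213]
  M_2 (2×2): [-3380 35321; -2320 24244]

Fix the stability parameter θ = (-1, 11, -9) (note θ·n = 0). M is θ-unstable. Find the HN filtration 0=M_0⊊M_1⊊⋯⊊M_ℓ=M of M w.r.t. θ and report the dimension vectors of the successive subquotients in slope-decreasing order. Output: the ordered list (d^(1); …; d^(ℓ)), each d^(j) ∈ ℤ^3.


Interval decomposition of M: I[1,1]^2, I[1,2], I[1,3], I[3,3].
HN type (ℓ=4): μ^(1)=11; μ^(2)=1; μ^(3)=-1; μ^(4)=-9

((0, 1, 0); (0, 1, 1); (4, 0, 0); (0, 0, 1))


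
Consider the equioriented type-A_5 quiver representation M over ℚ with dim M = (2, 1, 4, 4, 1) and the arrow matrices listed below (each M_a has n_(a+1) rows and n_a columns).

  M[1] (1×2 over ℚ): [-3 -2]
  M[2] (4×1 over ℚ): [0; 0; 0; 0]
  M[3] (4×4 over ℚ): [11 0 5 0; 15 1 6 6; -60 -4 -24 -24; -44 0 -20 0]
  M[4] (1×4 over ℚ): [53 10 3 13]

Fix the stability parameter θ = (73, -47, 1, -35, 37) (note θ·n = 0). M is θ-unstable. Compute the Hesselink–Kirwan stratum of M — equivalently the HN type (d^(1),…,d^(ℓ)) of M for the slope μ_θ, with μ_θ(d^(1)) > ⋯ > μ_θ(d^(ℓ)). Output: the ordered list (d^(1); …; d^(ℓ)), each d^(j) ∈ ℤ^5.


Via rank(M_{q-1}∘⋯∘M_p): M ≅ I[1,1], I[1,2], I[3,3]^2, I[3,4], I[3,5], I[4,4]^2.
μ_θ-semistable layers: μ^(1)=73; μ^(2)=37; μ^(3)=13; μ^(4)=1; μ^(5)=-17; μ^(6)=-35

((1, 0, 0, 0, 0); (0, 0, 0, 0, 1); (1, 1, 0, 0, 0); (0, 0, 2, 0, 0); (0, 0, 2, 2, 0); (0, 0, 0, 2, 0))


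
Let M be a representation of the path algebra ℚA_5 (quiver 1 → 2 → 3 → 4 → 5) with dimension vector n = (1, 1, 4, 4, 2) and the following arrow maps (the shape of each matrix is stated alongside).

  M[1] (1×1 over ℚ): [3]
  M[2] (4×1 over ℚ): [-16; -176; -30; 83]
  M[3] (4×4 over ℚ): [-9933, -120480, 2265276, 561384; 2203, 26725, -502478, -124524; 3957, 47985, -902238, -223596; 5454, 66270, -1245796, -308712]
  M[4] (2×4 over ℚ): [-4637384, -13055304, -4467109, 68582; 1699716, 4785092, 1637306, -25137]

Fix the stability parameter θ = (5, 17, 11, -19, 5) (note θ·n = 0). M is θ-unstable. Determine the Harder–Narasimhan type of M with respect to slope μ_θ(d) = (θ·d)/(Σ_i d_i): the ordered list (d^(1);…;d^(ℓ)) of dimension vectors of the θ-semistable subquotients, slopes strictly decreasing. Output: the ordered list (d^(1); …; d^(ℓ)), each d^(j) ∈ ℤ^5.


Barcode: M ≅ I[1,3], I[3,3], I[3,5]^2, I[4,4]^2. HN layers by μ_θ (5 steps, strictly decreasing):
  μ^(1)=14; μ^(2)=11; μ^(3)=5; μ^(4)=-4; μ^(5)=-19

((0, 1, 1, 0, 0); (0, 0, 1, 0, 0); (1, 0, 0, 0, 2); (0, 0, 2, 2, 0); (0, 0, 0, 2, 0))


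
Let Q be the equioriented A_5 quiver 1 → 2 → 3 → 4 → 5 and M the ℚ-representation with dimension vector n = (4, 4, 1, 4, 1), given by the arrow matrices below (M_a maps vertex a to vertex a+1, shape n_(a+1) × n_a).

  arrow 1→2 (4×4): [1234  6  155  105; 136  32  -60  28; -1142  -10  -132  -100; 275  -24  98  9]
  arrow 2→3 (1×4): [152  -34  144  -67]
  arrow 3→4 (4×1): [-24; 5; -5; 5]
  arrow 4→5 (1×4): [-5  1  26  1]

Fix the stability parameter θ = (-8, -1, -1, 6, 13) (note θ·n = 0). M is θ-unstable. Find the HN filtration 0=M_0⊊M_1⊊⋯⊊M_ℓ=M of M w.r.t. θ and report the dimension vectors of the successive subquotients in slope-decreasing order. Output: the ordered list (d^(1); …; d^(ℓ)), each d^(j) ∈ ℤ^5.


Via rank(M_{q-1}∘⋯∘M_p): M ≅ I[1,2]^3, I[1,4], I[4,4]^2, I[4,5].
μ_θ-semistable layers: μ^(1)=13; μ^(2)=6; μ^(3)=-1; μ^(4)=-8

((0, 0, 0, 0, 1); (0, 0, 0, 4, 0); (0, 4, 1, 0, 0); (4, 0, 0, 0, 0))


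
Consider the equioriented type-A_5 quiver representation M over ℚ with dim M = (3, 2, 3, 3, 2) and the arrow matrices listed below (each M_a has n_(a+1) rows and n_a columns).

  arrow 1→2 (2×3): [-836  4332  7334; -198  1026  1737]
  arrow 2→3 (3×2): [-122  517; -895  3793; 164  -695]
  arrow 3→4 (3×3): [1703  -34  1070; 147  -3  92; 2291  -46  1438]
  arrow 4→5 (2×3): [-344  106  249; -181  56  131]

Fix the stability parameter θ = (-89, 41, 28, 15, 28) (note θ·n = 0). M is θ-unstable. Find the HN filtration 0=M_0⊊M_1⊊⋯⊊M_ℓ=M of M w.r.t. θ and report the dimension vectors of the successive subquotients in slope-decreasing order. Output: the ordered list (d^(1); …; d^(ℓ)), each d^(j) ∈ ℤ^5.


Via rank(M_{q-1}∘⋯∘M_p): M ≅ I[1,1]^2, I[1,5], I[2,4], I[3,3], I[4,5].
μ_θ-semistable layers: μ^(1)=28; μ^(2)=15; μ^(3)=-89

((0, 2, 3, 2, 2); (0, 0, 0, 1, 0); (3, 0, 0, 0, 0))


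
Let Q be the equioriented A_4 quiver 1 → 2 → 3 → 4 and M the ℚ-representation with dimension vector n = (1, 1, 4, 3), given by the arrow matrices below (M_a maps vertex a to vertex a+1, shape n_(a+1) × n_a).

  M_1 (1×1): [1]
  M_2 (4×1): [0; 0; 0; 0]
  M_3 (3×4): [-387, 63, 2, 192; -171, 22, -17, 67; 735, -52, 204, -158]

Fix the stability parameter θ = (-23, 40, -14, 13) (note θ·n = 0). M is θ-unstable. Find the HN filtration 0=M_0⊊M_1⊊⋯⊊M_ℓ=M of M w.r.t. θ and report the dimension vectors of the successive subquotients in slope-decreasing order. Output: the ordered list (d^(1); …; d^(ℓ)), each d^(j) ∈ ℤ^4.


Interval decomposition of M: I[1,2], I[3,3], I[3,4]^3.
HN type (ℓ=4): μ^(1)=40; μ^(2)=13; μ^(3)=-14; μ^(4)=-23

((0, 1, 0, 0); (0, 0, 0, 3); (0, 0, 4, 0); (1, 0, 0, 0))


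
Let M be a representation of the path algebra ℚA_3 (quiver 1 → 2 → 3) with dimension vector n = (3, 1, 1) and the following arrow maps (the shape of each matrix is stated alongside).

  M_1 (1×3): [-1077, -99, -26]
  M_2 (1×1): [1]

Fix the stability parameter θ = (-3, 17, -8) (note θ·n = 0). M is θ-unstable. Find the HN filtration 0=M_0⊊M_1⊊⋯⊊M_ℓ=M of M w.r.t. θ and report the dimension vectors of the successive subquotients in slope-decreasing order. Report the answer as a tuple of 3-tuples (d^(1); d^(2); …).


Via rank(M_{q-1}∘⋯∘M_p): M ≅ I[1,1]^2, I[1,3].
μ_θ-semistable layers: μ^(1)=9/2; μ^(2)=-3

((0, 1, 1); (3, 0, 0))


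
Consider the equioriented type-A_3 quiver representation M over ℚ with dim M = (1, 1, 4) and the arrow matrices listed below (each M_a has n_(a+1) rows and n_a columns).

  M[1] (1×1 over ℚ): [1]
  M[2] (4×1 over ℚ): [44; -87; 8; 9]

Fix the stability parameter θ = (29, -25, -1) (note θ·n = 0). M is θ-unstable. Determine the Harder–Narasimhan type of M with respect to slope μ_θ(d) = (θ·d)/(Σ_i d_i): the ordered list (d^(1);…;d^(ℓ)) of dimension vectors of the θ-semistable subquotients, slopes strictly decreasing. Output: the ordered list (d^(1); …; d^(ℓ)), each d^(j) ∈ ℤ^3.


Barcode: M ≅ I[1,3], I[3,3]^3. HN layers by μ_θ (2 steps, strictly decreasing):
  μ^(1)=1; μ^(2)=-1

((1, 1, 1); (0, 0, 3))


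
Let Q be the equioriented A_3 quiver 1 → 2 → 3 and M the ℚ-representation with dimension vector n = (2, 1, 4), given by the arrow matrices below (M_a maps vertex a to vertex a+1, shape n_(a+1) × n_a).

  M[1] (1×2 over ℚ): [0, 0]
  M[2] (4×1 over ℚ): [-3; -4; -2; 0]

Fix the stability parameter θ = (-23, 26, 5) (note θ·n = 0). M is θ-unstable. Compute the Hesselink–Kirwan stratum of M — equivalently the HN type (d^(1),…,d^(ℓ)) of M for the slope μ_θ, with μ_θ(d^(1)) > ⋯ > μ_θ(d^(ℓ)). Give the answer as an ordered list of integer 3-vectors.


Barcode: M ≅ I[1,1]^2, I[2,3], I[3,3]^3. HN layers by μ_θ (3 steps, strictly decreasing):
  μ^(1)=31/2; μ^(2)=5; μ^(3)=-23

((0, 1, 1); (0, 0, 3); (2, 0, 0))


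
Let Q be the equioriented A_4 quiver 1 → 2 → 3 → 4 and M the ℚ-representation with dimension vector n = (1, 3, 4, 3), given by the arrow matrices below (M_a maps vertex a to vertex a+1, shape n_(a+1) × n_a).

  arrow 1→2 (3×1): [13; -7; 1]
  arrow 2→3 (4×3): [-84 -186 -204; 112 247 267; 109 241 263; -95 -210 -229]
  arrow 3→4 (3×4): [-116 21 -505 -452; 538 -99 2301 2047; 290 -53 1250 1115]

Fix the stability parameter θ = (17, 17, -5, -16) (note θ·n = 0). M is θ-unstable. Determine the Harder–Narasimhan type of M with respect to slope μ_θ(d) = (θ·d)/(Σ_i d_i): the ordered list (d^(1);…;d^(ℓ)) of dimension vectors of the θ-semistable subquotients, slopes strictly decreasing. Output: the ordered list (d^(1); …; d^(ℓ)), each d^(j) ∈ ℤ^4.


Barcode: M ≅ I[1,4], I[2,4]^2, I[3,3]. HN layers by μ_θ (3 steps, strictly decreasing):
  μ^(1)=13/4; μ^(2)=-4/3; μ^(3)=-5

((1, 1, 1, 1); (0, 2, 2, 2); (0, 0, 1, 0))


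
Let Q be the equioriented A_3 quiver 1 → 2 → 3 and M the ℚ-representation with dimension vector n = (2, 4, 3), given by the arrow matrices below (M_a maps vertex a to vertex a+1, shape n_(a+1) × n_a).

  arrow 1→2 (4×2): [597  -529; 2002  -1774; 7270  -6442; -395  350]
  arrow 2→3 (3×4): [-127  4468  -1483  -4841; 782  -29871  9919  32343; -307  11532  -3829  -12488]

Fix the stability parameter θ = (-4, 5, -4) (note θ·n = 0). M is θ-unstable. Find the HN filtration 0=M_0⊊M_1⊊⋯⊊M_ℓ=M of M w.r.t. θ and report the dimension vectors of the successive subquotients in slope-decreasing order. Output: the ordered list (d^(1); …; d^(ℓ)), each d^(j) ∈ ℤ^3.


Via rank(M_{q-1}∘⋯∘M_p): M ≅ I[1,3]^2, I[2,2], I[2,3].
μ_θ-semistable layers: μ^(1)=5; μ^(2)=1/2; μ^(3)=-4

((0, 1, 0); (0, 3, 3); (2, 0, 0))


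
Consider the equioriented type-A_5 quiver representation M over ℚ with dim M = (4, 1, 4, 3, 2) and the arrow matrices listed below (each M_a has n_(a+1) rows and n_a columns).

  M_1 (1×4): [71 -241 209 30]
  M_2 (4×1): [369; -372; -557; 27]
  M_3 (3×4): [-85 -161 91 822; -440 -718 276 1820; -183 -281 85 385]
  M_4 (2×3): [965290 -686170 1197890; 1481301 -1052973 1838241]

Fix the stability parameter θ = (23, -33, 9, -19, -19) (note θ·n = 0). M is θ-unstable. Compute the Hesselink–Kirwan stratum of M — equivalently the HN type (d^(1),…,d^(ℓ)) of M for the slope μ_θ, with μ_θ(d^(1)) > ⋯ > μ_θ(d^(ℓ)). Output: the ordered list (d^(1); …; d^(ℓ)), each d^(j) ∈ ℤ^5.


Via rank(M_{q-1}∘⋯∘M_p): M ≅ I[1,1]^3, I[1,5], I[3,3], I[3,4]^2, I[5,5].
μ_θ-semistable layers: μ^(1)=23; μ^(2)=9; μ^(3)=-5; μ^(4)=-39/5; μ^(5)=-19

((3, 0, 0, 0, 0); (0, 0, 1, 0, 0); (0, 0, 2, 2, 0); (1, 1, 1, 1, 1); (0, 0, 0, 0, 1))


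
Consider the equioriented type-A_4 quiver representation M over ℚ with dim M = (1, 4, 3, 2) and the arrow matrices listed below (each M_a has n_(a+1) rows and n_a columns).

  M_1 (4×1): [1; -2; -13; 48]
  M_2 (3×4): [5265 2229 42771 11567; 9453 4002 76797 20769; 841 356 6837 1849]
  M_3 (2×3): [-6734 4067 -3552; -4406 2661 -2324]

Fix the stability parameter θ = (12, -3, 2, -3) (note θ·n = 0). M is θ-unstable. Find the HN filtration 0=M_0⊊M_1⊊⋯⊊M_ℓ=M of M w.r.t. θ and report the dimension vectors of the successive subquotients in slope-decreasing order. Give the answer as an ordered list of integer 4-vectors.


Barcode: M ≅ I[1,2], I[2,2], I[2,4]^2, I[3,3]. HN layers by μ_θ (4 steps, strictly decreasing):
  μ^(1)=9/2; μ^(2)=2; μ^(3)=-1/2; μ^(4)=-3

((1, 1, 0, 0); (0, 0, 1, 0); (0, 0, 2, 2); (0, 3, 0, 0))
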